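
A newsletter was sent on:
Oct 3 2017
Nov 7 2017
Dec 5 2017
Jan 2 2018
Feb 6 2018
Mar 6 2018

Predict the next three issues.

Apr 3 2018, May 1 2018, Jun 5 2018

Gaps: 35, 28, 28, 35, 28 days — a mix of 28 and 35. Every date is a Tuesday.
Each is the 1st Tuesday of its month.
April 2018 — 1st Tuesday is Apr 3 2018.
May 2018 — 1st Tuesday is May 1 2018.
June 2018 — 1st Tuesday is Jun 5 2018.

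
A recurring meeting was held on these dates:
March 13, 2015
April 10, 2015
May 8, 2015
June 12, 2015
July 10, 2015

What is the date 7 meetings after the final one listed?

February 12, 2016

All dates are Fridays, 28, 28, 35, 28 days apart.
Specifically, the 2nd Friday of each month.
August 2015 — 2nd Friday is August 14, 2015.
September 2015 — 2nd Friday is September 11, 2015.
October 2015 — 2nd Friday is October 9, 2015.
November 2015 — 2nd Friday is November 13, 2015.
December 2015 — 2nd Friday is December 11, 2015.
2nd Friday of January 2016: January 8, 2016.
2nd Friday of February 2016: February 12, 2016.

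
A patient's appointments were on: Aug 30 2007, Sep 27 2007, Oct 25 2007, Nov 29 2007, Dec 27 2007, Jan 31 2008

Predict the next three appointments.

Every date is a Thursday; gaps 28, 28, 35, 28, 35 days.
Each is the last Thursday of its month (at least one falls on the 29th or later, ruling out '4th Thursday').
Last Thursday of February 2008: Feb 28 2008.
Last Thursday of March 2008: Mar 27 2008.
Last Thursday of April 2008: Apr 24 2008.

Feb 28 2008, Mar 27 2008, Apr 24 2008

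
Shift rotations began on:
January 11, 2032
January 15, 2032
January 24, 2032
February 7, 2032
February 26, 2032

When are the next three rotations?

March 21, 2032; April 19, 2032; May 23, 2032

Gaps: 4, 9, 14, 19 days — each gap is 5 larger than the previous one.
Next gap: 24 days. February 26, 2032 + 24 days = March 21, 2032.
Next gap: 29 days. March 21, 2032 + 29 days = April 19, 2032.
Next gap: 34 days. April 19, 2032 + 34 days = May 23, 2032.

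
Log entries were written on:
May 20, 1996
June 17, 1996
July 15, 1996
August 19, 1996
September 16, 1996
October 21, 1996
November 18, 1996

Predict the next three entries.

December 16, 1996; January 20, 1997; February 17, 1997

Gaps: 28, 28, 35, 28, 35, 28 days — a mix of 28 and 35. Every date is a Monday.
Each is the 3rd Monday of its month.
December 1996 — 3rd Monday is December 16, 1996.
January 1997 — 3rd Monday is January 20, 1997.
February 1997 — 3rd Monday is February 17, 1997.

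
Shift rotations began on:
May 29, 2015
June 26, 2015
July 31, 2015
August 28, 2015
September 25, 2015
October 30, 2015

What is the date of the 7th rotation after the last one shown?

Every date is a Friday; gaps 28, 35, 28, 28, 35 days.
Each is the last Friday of its month (at least one falls on the 29th or later, ruling out '4th Friday').
November 2015 ends with Friday November 27, 2015.
Last Friday of December 2015: December 25, 2015.
Last Friday of January 2016: January 29, 2016.
February 2016 ends with Friday February 26, 2016.
Last Friday of March 2016: March 25, 2016.
Last Friday of April 2016: April 29, 2016.
May 2016 ends with Friday May 27, 2016.

May 27, 2016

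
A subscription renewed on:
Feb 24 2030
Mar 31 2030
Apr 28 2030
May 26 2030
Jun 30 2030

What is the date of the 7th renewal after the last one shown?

Jan 26 2031

These are Sundays with 35, 28, 28, 35-day gaps.
Each is the final Sunday of its month — Mar 31 2030 is past the 28th, so '4th Sunday' doesn't fit.
Last Sunday of July 2030: Jul 28 2030.
August 2030 ends with Sunday Aug 25 2030.
September 2030 ends with Sunday Sep 29 2030.
Last Sunday of October 2030: Oct 27 2030.
Last Sunday of November 2030: Nov 24 2030.
Last Sunday of December 2030: Dec 29 2030.
Last Sunday of January 2031: Jan 26 2031.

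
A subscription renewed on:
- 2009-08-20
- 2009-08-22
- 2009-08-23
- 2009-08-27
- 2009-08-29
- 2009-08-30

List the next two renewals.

2009-09-03, 2009-09-05

The gap pattern 2, 1, 4, 2, 1 repeats every 3 events.
These are the Thursdays, Saturdays and Sundays of each week.
Next Thursday: 2009-09-03.
The following Saturday is 2009-09-05.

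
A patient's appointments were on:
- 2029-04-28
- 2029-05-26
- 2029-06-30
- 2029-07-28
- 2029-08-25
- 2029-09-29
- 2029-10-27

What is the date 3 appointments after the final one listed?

These are Saturdays with 28, 35, 28, 28, 35, 28-day gaps.
Each is the final Saturday of its month — 2029-06-30 is past the 28th, so '4th Saturday' doesn't fit.
November 2029 ends with Saturday 2029-11-24.
Last Saturday of December 2029: 2029-12-29.
Last Saturday of January 2030: 2030-01-26.

2030-01-26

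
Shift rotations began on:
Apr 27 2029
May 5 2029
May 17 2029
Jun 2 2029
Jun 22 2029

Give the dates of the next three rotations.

Jul 16 2029, Aug 13 2029, Sep 14 2029

The spacing grows by 4 each time: 8, 12, 16, 20 days.
Next gap: 24 days. Jun 22 2029 + 24 days = Jul 16 2029.
Next gap: 28 days. Jul 16 2029 + 28 days = Aug 13 2029.
Next gap: 32 days. Aug 13 2029 + 32 days = Sep 14 2029.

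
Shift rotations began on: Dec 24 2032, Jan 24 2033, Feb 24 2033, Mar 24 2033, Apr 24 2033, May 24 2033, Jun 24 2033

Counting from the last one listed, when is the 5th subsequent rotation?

Nov 24 2033

Gaps: 31, 31, 28, 31, 30, 31 days — not constant. Every event is on the 24th of the month.
Pattern: the 24th of each month.
July 2033: Jul 24 2033.
August 2033: Aug 24 2033.
September 2033: Sep 24 2033.
Next: October 2033 → Oct 24 2033.
November 2033: Nov 24 2033.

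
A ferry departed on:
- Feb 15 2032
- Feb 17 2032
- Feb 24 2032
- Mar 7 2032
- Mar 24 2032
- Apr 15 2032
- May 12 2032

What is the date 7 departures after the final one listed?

The spacing grows by 5 each time: 2, 7, 12, 17, 22, 27 days.
Next gap: 32 days. May 12 2032 + 32 days = Jun 13 2032.
Next gap: 37 days. Jun 13 2032 + 37 days = Jul 20 2032.
Next gap: 42 days. Jul 20 2032 + 42 days = Aug 31 2032.
Next gap: 47 days. Aug 31 2032 + 47 days = Oct 17 2032.
Next gap: 52 days. Oct 17 2032 + 52 days = Dec 8 2032.
Next gap: 57 days. Dec 8 2032 + 57 days = Feb 3 2033.
Next gap: 62 days. Feb 3 2033 + 62 days = Apr 6 2033.

Apr 6 2033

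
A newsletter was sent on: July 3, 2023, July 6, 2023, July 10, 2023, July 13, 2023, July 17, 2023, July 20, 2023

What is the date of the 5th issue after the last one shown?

August 7, 2023

Every event lands on a Monday or Thursday (gaps cycle 3, 4, 3, 4, 3).
So the schedule is: every Monday and Thursday.
The following Monday is July 24, 2023.
Next Thursday: July 27, 2023.
Next Monday: July 31, 2023.
Next Thursday: August 3, 2023.
Next Monday: August 7, 2023.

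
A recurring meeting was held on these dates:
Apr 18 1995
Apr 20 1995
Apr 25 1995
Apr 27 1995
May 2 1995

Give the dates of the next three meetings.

The gap pattern 2, 5, 2, 5 repeats every 2 events.
These are the Tuesdays and Thursdays of each week.
The following Thursday is May 4 1995.
The following Tuesday is May 9 1995.
Next Thursday: May 11 1995.

May 4 1995, May 9 1995, May 11 1995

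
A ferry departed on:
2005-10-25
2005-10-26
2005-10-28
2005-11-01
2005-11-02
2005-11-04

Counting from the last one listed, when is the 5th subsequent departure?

2005-11-16

The gap pattern 1, 2, 4, 1, 2 repeats every 3 events.
These are the Tuesdays, Wednesdays and Fridays of each week.
The following Tuesday is 2005-11-08.
Next Wednesday: 2005-11-09.
The following Friday is 2005-11-11.
Next Tuesday: 2005-11-15.
Next Wednesday: 2005-11-16.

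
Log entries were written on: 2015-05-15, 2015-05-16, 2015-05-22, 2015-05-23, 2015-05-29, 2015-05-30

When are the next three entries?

The gap pattern 1, 6, 1, 6, 1 repeats every 2 events.
These are the Fridays and Saturdays of each week.
Next Friday: 2015-06-05.
The following Saturday is 2015-06-06.
Next Friday: 2015-06-12.

2015-06-05, 2015-06-06, 2015-06-12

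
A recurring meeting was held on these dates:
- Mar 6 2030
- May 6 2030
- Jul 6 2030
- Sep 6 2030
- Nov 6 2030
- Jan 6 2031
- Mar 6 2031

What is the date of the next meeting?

Gaps: 61, 61, 62, 61, 61, 59 days — not constant. Every event is on the 6th of the month.
Pattern: the 6th of every 2 months.
Next: May 2031 → May 6 2031.

May 6 2031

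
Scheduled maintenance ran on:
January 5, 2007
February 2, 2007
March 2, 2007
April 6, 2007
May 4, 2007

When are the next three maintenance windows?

June 1, 2007; July 6, 2007; August 3, 2007

Gaps: 28, 28, 35, 28 days — a mix of 28 and 35. Every date is a Friday.
Each is the 1st Friday of its month.
1st Friday of June 2007: June 1, 2007.
1st Friday of July 2007: July 6, 2007.
1st Friday of August 2007: August 3, 2007.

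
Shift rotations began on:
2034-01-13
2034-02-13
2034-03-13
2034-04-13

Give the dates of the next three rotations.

Each date is the 13th; the gaps (31, 28, 31) track the month lengths.
The rule is the 13th of each month.
Next: May 2034 → 2034-05-13.
June 2034: 2034-06-13.
July 2034: 2034-07-13.

2034-05-13, 2034-06-13, 2034-07-13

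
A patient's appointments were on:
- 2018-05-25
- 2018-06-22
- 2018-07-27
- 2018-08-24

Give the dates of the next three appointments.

All dates are Fridays, 28, 35, 28 days apart.
Specifically, the 4th Friday of each month.
September 2018 — 4th Friday is 2018-09-28.
October 2018 — 4th Friday is 2018-10-26.
4th Friday of November 2018: 2018-11-23.

2018-09-28, 2018-10-26, 2018-11-23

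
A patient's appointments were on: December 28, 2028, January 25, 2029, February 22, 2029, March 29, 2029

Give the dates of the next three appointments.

April 26, 2029; May 31, 2029; June 28, 2029

These are Thursdays with 28, 28, 35-day gaps.
Each is the final Thursday of its month — March 29, 2029 is past the 28th, so '4th Thursday' doesn't fit.
Last Thursday of April 2029: April 26, 2029.
Last Thursday of May 2029: May 31, 2029.
Last Thursday of June 2029: June 28, 2029.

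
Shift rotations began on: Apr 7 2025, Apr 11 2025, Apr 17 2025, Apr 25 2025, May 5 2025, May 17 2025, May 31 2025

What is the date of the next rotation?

Jun 16 2025

Gaps: 4, 6, 8, 10, 12, 14 days — each gap is 2 larger than the previous one.
Next gap: 16 days. May 31 2025 + 16 days = Jun 16 2025.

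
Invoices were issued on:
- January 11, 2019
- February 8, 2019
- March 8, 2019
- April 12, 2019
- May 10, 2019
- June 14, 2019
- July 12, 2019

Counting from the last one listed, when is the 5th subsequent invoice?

December 13, 2019

These are Fridays at 28- or 35-day spacing (28, 28, 35, 28, 35, 28).
The pattern: 2nd Friday of the month.
August 2019 — 2nd Friday is August 9, 2019.
2nd Friday of September 2019: September 13, 2019.
October 2019 — 2nd Friday is October 11, 2019.
November 2019 — 2nd Friday is November 8, 2019.
December 2019 — 2nd Friday is December 13, 2019.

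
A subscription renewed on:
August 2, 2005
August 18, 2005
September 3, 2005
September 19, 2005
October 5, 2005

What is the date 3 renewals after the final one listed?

November 22, 2005

Gaps between consecutive events: 16, 16, 16, 16 days — a constant 16-day interval.
October 5, 2005 + 16 days = October 21, 2005.
October 21, 2005 + 16 days = November 6, 2005.
November 6, 2005 + 16 days = November 22, 2005.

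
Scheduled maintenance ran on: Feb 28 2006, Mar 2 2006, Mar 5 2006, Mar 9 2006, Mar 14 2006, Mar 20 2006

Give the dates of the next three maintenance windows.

Mar 27 2006, Apr 4 2006, Apr 13 2006

Gaps: 2, 3, 4, 5, 6 days — each gap is 1 larger than the previous one.
Next gap: 7 days. Mar 20 2006 + 7 days = Mar 27 2006.
Next gap: 8 days. Mar 27 2006 + 8 days = Apr 4 2006.
Next gap: 9 days. Apr 4 2006 + 9 days = Apr 13 2006.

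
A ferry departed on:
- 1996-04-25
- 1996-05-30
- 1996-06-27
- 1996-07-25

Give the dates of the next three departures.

1996-08-29, 1996-09-26, 1996-10-31

All Thursdays; the gaps (35, 28, 28) vary with month length.
This is the last Thursday of each month.
August 1996 ends with Thursday 1996-08-29.
September 1996 ends with Thursday 1996-09-26.
Last Thursday of October 1996: 1996-10-31.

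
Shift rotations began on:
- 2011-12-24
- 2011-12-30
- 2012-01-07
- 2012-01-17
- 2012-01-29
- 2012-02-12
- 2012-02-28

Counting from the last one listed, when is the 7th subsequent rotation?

2012-08-14

The spacing grows by 2 each time: 6, 8, 10, 12, 14, 16 days.
Next gap: 18 days. 2012-02-28 + 18 days = 2012-03-17.
Next gap: 20 days. 2012-03-17 + 20 days = 2012-04-06.
Next gap: 22 days. 2012-04-06 + 22 days = 2012-04-28.
Next gap: 24 days. 2012-04-28 + 24 days = 2012-05-22.
Next gap: 26 days. 2012-05-22 + 26 days = 2012-06-17.
Next gap: 28 days. 2012-06-17 + 28 days = 2012-07-15.
Next gap: 30 days. 2012-07-15 + 30 days = 2012-08-14.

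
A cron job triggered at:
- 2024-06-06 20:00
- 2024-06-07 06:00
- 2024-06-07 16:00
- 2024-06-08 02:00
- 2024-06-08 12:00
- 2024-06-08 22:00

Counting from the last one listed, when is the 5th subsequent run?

2024-06-11 00:00

The interval is a steady 10 hours (10, 10, 10, 10, 10).
2024-06-08 22:00 + 10 h = 2024-06-09 08:00.
2024-06-09 08:00 + 10 h = 2024-06-09 18:00.
2024-06-09 18:00 + 10 h = 2024-06-10 04:00.
2024-06-10 04:00 + 10 h = 2024-06-10 14:00.
2024-06-10 14:00 + 10 h = 2024-06-11 00:00.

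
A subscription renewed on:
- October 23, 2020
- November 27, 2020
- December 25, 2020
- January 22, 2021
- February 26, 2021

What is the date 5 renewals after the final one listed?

All dates are Fridays, 35, 28, 28, 35 days apart.
Specifically, the 4th Friday of each month.
March 2021 — 4th Friday is March 26, 2021.
April 2021 — 4th Friday is April 23, 2021.
May 2021 — 4th Friday is May 28, 2021.
June 2021 — 4th Friday is June 25, 2021.
4th Friday of July 2021: July 23, 2021.

July 23, 2021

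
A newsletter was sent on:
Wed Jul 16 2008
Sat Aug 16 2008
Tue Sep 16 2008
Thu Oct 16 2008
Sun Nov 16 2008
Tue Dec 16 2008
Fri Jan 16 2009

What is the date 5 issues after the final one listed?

The day-of-month is always 16 (31, 31, 30, 31, 30, 31 days between events).
So this recurs on the 16th of each month.
February 2009: Mon Feb 16 2009.
Next: March 2009 → Mon Mar 16 2009.
April 2009: Thu Apr 16 2009.
May 2009: Sat May 16 2009.
June 2009: Tue Jun 16 2009.

Tue Jun 16 2009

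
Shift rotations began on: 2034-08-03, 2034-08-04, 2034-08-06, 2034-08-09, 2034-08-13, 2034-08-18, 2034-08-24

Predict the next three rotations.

The spacing grows by 1 each time: 1, 2, 3, 4, 5, 6 days.
Next gap: 7 days. 2034-08-24 + 7 days = 2034-08-31.
Next gap: 8 days. 2034-08-31 + 8 days = 2034-09-08.
Next gap: 9 days. 2034-09-08 + 9 days = 2034-09-17.

2034-08-31, 2034-09-08, 2034-09-17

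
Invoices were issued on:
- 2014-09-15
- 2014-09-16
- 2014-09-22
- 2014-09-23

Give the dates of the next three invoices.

2014-09-29, 2014-09-30, 2014-10-06

Every event lands on a Monday or Tuesday (gaps cycle 1, 6, 1).
So the schedule is: every Monday and Tuesday.
Next Monday: 2014-09-29.
Next Tuesday: 2014-09-30.
Next Monday: 2014-10-06.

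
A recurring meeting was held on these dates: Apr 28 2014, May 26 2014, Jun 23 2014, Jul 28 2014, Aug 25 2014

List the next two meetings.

All dates are Mondays, 28, 28, 35, 28 days apart.
Specifically, the 4th Monday of each month.
4th Monday of September 2014: Sep 22 2014.
4th Monday of October 2014: Oct 27 2014.

Sep 22 2014, Oct 27 2014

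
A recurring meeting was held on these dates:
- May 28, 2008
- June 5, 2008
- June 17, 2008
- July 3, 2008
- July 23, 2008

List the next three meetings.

August 16, 2008; September 13, 2008; October 15, 2008

Gaps: 8, 12, 16, 20 days — each gap is 4 larger than the previous one.
Next gap: 24 days. July 23, 2008 + 24 days = August 16, 2008.
Next gap: 28 days. August 16, 2008 + 28 days = September 13, 2008.
Next gap: 32 days. September 13, 2008 + 32 days = October 15, 2008.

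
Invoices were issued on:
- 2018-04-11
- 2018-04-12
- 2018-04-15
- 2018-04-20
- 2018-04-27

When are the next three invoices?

Intervals are 1, 3, 5, 7 days — an arithmetic progression with common difference 2.
Next gap: 9 days. 2018-04-27 + 9 days = 2018-05-06.
Next gap: 11 days. 2018-05-06 + 11 days = 2018-05-17.
Next gap: 13 days. 2018-05-17 + 13 days = 2018-05-30.

2018-05-06, 2018-05-17, 2018-05-30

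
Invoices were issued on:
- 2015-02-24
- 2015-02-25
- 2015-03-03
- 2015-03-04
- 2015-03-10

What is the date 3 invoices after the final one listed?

2015-03-18

Every event lands on a Tuesday or Wednesday (gaps cycle 1, 6, 1, 6).
So the schedule is: every Tuesday and Wednesday.
The following Wednesday is 2015-03-11.
The following Tuesday is 2015-03-17.
Next Wednesday: 2015-03-18.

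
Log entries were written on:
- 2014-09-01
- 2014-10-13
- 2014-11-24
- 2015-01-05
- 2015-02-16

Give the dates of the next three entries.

Gaps between consecutive events: 42, 42, 42, 42 days — a constant 42-day interval.
2015-02-16 + 42 days = 2015-03-30.
2015-03-30 + 42 days = 2015-05-11.
2015-05-11 + 42 days = 2015-06-22.

2015-03-30, 2015-05-11, 2015-06-22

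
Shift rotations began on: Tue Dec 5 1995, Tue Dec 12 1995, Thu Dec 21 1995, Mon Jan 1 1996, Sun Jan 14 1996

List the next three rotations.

Intervals are 7, 9, 11, 13 days — an arithmetic progression with common difference 2.
Next gap: 15 days. Sun Jan 14 1996 + 15 days = Mon Jan 29 1996.
Next gap: 17 days. Mon Jan 29 1996 + 17 days = Thu Feb 15 1996.
Next gap: 19 days. Thu Feb 15 1996 + 19 days = Tue Mar 5 1996.

Mon Jan 29 1996, Thu Feb 15 1996, Tue Mar 5 1996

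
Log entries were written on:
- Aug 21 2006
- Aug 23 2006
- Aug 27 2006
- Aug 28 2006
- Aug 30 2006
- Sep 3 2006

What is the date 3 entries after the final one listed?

Sep 10 2006

Gaps: 2, 4, 1, 2, 4 days — not constant, but cyclic with period 3.
The events fall on every Monday, Wednesday and Sunday.
Next Monday: Sep 4 2006.
Next Wednesday: Sep 6 2006.
The following Sunday is Sep 10 2006.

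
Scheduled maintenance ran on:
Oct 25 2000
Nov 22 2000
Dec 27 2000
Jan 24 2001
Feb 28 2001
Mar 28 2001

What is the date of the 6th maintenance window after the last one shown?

All dates are Wednesdays, 28, 35, 28, 35, 28 days apart.
Specifically, the 4th Wednesday of each month.
4th Wednesday of April 2001: Apr 25 2001.
4th Wednesday of May 2001: May 23 2001.
June 2001 — 4th Wednesday is Jun 27 2001.
4th Wednesday of July 2001: Jul 25 2001.
4th Wednesday of August 2001: Aug 22 2001.
4th Wednesday of September 2001: Sep 26 2001.

Sep 26 2001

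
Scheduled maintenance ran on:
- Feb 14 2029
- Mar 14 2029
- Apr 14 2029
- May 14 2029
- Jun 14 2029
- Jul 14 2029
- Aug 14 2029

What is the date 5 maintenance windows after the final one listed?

Gaps: 28, 31, 30, 31, 30, 31 days — not constant. Every event is on the 14th of the month.
Pattern: the 14th of each month.
Next: September 2029 → Sep 14 2029.
Next: October 2029 → Oct 14 2029.
November 2029: Nov 14 2029.
December 2029: Dec 14 2029.
Next: January 2030 → Jan 14 2030.

Jan 14 2030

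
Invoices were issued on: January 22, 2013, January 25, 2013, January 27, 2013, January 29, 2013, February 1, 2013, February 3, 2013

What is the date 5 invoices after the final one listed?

Every event lands on a Tuesday or Friday or Sunday (gaps cycle 3, 2, 2, 3, 2).
So the schedule is: every Tuesday, Friday and Sunday.
The following Tuesday is February 5, 2013.
The following Friday is February 8, 2013.
The following Sunday is February 10, 2013.
Next Tuesday: February 12, 2013.
The following Friday is February 15, 2013.

February 15, 2013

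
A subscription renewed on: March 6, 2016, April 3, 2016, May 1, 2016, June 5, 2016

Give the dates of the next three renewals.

These are Sundays at 28- or 35-day spacing (28, 28, 35).
The pattern: 1st Sunday of the month.
1st Sunday of July 2016: July 3, 2016.
1st Sunday of August 2016: August 7, 2016.
1st Sunday of September 2016: September 4, 2016.

July 3, 2016; August 7, 2016; September 4, 2016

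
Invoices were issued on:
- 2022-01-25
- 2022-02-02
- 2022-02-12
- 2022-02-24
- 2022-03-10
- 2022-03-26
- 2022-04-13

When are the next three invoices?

The spacing grows by 2 each time: 8, 10, 12, 14, 16, 18 days.
Next gap: 20 days. 2022-04-13 + 20 days = 2022-05-03.
Next gap: 22 days. 2022-05-03 + 22 days = 2022-05-25.
Next gap: 24 days. 2022-05-25 + 24 days = 2022-06-18.

2022-05-03, 2022-05-25, 2022-06-18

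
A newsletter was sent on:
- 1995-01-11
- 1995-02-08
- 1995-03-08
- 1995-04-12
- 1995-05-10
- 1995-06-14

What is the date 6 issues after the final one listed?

1995-12-13

These are Wednesdays at 28- or 35-day spacing (28, 28, 35, 28, 35).
The pattern: 2nd Wednesday of the month.
2nd Wednesday of July 1995: 1995-07-12.
August 1995 — 2nd Wednesday is 1995-08-09.
September 1995 — 2nd Wednesday is 1995-09-13.
October 1995 — 2nd Wednesday is 1995-10-11.
November 1995 — 2nd Wednesday is 1995-11-08.
2nd Wednesday of December 1995: 1995-12-13.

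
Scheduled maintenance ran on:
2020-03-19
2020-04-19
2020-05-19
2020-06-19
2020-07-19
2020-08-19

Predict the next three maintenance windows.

Gaps: 31, 30, 31, 30, 31 days — not constant. Every event is on the 19th of the month.
Pattern: the 19th of each month.
Next: September 2020 → 2020-09-19.
October 2020: 2020-10-19.
Next: November 2020 → 2020-11-19.

2020-09-19, 2020-10-19, 2020-11-19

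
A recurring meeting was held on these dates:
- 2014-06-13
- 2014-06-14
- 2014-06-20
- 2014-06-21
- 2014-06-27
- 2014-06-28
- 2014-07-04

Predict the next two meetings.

Gaps: 1, 6, 1, 6, 1, 6 days — not constant, but cyclic with period 2.
The events fall on every Friday and Saturday.
Next Saturday: 2014-07-05.
Next Friday: 2014-07-11.

2014-07-05, 2014-07-11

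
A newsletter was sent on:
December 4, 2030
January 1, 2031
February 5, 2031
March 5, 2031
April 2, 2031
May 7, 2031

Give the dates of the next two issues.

June 4, 2031; July 2, 2031

Gaps: 28, 35, 28, 28, 35 days — a mix of 28 and 35. Every date is a Wednesday.
Each is the 1st Wednesday of its month.
June 2031 — 1st Wednesday is June 4, 2031.
1st Wednesday of July 2031: July 2, 2031.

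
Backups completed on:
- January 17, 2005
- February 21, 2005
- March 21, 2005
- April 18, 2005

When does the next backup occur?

May 16, 2005

These are Mondays at 28- or 35-day spacing (35, 28, 28).
The pattern: 3rd Monday of the month.
3rd Monday of May 2005: May 16, 2005.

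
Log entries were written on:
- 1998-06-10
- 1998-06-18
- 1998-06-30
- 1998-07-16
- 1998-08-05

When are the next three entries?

1998-08-29, 1998-09-26, 1998-10-28

The spacing grows by 4 each time: 8, 12, 16, 20 days.
Next gap: 24 days. 1998-08-05 + 24 days = 1998-08-29.
Next gap: 28 days. 1998-08-29 + 28 days = 1998-09-26.
Next gap: 32 days. 1998-09-26 + 32 days = 1998-10-28.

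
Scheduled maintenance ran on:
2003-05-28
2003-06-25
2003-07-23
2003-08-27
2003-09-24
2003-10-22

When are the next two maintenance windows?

2003-11-26, 2003-12-24

Gaps: 28, 28, 35, 28, 28 days — a mix of 28 and 35. Every date is a Wednesday.
Each is the 4th Wednesday of its month.
November 2003 — 4th Wednesday is 2003-11-26.
December 2003 — 4th Wednesday is 2003-12-24.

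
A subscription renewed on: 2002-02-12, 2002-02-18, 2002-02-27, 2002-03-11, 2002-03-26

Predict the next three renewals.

2002-04-13, 2002-05-04, 2002-05-28

Intervals are 6, 9, 12, 15 days — an arithmetic progression with common difference 3.
Next gap: 18 days. 2002-03-26 + 18 days = 2002-04-13.
Next gap: 21 days. 2002-04-13 + 21 days = 2002-05-04.
Next gap: 24 days. 2002-05-04 + 24 days = 2002-05-28.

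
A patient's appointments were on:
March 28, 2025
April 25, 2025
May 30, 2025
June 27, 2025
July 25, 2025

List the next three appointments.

August 29, 2025; September 26, 2025; October 31, 2025

All Fridays; the gaps (28, 35, 28, 28) vary with month length.
This is the last Friday of each month.
August 2025 ends with Friday August 29, 2025.
Last Friday of September 2025: September 26, 2025.
October 2025 ends with Friday October 31, 2025.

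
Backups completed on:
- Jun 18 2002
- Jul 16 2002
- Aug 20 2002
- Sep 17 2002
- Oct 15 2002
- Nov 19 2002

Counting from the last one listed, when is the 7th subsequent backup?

Gaps: 28, 35, 28, 28, 35 days — a mix of 28 and 35. Every date is a Tuesday.
Each is the 3rd Tuesday of its month.
December 2002 — 3rd Tuesday is Dec 17 2002.
3rd Tuesday of January 2003: Jan 21 2003.
3rd Tuesday of February 2003: Feb 18 2003.
March 2003 — 3rd Tuesday is Mar 18 2003.
3rd Tuesday of April 2003: Apr 15 2003.
3rd Tuesday of May 2003: May 20 2003.
June 2003 — 3rd Tuesday is Jun 17 2003.

Jun 17 2003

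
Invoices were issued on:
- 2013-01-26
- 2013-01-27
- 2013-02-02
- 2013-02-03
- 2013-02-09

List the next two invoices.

The gap pattern 1, 6, 1, 6 repeats every 2 events.
These are the Saturdays and Sundays of each week.
Next Sunday: 2013-02-10.
The following Saturday is 2013-02-16.

2013-02-10, 2013-02-16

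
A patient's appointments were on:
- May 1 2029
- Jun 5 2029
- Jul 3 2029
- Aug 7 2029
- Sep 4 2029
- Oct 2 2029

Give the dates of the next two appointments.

Nov 6 2029, Dec 4 2029

Gaps: 35, 28, 35, 28, 28 days — a mix of 28 and 35. Every date is a Tuesday.
Each is the 1st Tuesday of its month.
1st Tuesday of November 2029: Nov 6 2029.
1st Tuesday of December 2029: Dec 4 2029.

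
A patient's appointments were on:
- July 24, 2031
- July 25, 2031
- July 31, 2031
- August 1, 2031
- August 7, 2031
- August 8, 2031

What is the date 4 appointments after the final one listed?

August 22, 2031

The gap pattern 1, 6, 1, 6, 1 repeats every 2 events.
These are the Thursdays and Fridays of each week.
The following Thursday is August 14, 2031.
Next Friday: August 15, 2031.
Next Thursday: August 21, 2031.
Next Friday: August 22, 2031.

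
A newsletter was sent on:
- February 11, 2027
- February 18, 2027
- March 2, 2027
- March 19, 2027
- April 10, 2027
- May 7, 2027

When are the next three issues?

June 8, 2027; July 15, 2027; August 26, 2027

Gaps: 7, 12, 17, 22, 27 days — each gap is 5 larger than the previous one.
Next gap: 32 days. May 7, 2027 + 32 days = June 8, 2027.
Next gap: 37 days. June 8, 2027 + 37 days = July 15, 2027.
Next gap: 42 days. July 15, 2027 + 42 days = August 26, 2027.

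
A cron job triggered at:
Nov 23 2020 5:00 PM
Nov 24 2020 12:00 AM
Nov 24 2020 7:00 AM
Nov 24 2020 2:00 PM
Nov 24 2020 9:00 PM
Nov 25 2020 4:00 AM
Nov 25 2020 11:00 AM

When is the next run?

Nov 25 2020 6:00 PM

Spacing: 7, 7, 7, 7, 7, 7 h — constant 7 h.
Nov 25 2020 11:00 AM + 7 h = Nov 25 2020 6:00 PM.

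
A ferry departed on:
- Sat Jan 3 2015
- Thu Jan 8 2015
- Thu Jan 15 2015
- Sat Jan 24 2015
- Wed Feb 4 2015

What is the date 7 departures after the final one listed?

Wed Jun 17 2015

Gaps: 5, 7, 9, 11 days — each gap is 2 larger than the previous one.
Next gap: 13 days. Wed Feb 4 2015 + 13 days = Tue Feb 17 2015.
Next gap: 15 days. Tue Feb 17 2015 + 15 days = Wed Mar 4 2015.
Next gap: 17 days. Wed Mar 4 2015 + 17 days = Sat Mar 21 2015.
Next gap: 19 days. Sat Mar 21 2015 + 19 days = Thu Apr 9 2015.
Next gap: 21 days. Thu Apr 9 2015 + 21 days = Thu Apr 30 2015.
Next gap: 23 days. Thu Apr 30 2015 + 23 days = Sat May 23 2015.
Next gap: 25 days. Sat May 23 2015 + 25 days = Wed Jun 17 2015.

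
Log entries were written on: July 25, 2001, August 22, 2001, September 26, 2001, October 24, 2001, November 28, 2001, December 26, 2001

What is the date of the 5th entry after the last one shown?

These are Wednesdays at 28- or 35-day spacing (28, 35, 28, 35, 28).
The pattern: 4th Wednesday of the month.
4th Wednesday of January 2002: January 23, 2002.
February 2002 — 4th Wednesday is February 27, 2002.
4th Wednesday of March 2002: March 27, 2002.
April 2002 — 4th Wednesday is April 24, 2002.
May 2002 — 4th Wednesday is May 22, 2002.

May 22, 2002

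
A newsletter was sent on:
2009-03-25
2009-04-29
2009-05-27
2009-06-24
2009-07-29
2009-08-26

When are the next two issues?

2009-09-30, 2009-10-28

These are Wednesdays with 35, 28, 28, 35, 28-day gaps.
Each is the final Wednesday of its month — 2009-04-29 is past the 28th, so '4th Wednesday' doesn't fit.
September 2009 ends with Wednesday 2009-09-30.
Last Wednesday of October 2009: 2009-10-28.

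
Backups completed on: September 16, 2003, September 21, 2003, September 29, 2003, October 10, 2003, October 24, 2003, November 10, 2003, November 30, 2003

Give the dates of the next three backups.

December 23, 2003; January 18, 2004; February 16, 2004

Gaps: 5, 8, 11, 14, 17, 20 days — each gap is 3 larger than the previous one.
Next gap: 23 days. November 30, 2003 + 23 days = December 23, 2003.
Next gap: 26 days. December 23, 2003 + 26 days = January 18, 2004.
Next gap: 29 days. January 18, 2004 + 29 days = February 16, 2004.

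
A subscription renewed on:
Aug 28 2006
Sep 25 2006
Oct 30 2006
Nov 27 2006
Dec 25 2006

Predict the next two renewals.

Every date is a Monday; gaps 28, 35, 28, 28 days.
Each is the last Monday of its month (at least one falls on the 29th or later, ruling out '4th Monday').
January 2007 ends with Monday Jan 29 2007.
Last Monday of February 2007: Feb 26 2007.

Jan 29 2007, Feb 26 2007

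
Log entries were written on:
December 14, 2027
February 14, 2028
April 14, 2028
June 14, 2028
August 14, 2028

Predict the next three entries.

October 14, 2028; December 14, 2028; February 14, 2029

Gaps: 62, 60, 61, 61 days — not constant. Every event is on the 14th of the month.
Pattern: the 14th of every 2 months.
October 2028: October 14, 2028.
December 2028: December 14, 2028.
Next: February 2029 → February 14, 2029.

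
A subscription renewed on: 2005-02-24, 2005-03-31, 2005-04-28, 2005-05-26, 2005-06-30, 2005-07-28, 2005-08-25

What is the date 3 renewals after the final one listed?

2005-11-24

All Thursdays; the gaps (35, 28, 28, 35, 28, 28) vary with month length.
This is the last Thursday of each month.
September 2005 ends with Thursday 2005-09-29.
Last Thursday of October 2005: 2005-10-27.
November 2005 ends with Thursday 2005-11-24.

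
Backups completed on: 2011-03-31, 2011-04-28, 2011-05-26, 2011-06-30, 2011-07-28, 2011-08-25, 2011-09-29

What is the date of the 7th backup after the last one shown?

2012-04-26

All Thursdays; the gaps (28, 28, 35, 28, 28, 35) vary with month length.
This is the last Thursday of each month.
October 2011 ends with Thursday 2011-10-27.
November 2011 ends with Thursday 2011-11-24.
Last Thursday of December 2011: 2011-12-29.
January 2012 ends with Thursday 2012-01-26.
February 2012 ends with Thursday 2012-02-23.
March 2012 ends with Thursday 2012-03-29.
April 2012 ends with Thursday 2012-04-26.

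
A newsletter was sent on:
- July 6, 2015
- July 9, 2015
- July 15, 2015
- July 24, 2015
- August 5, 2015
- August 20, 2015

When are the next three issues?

September 7, 2015; September 28, 2015; October 22, 2015

Gaps: 3, 6, 9, 12, 15 days — each gap is 3 larger than the previous one.
Next gap: 18 days. August 20, 2015 + 18 days = September 7, 2015.
Next gap: 21 days. September 7, 2015 + 21 days = September 28, 2015.
Next gap: 24 days. September 28, 2015 + 24 days = October 22, 2015.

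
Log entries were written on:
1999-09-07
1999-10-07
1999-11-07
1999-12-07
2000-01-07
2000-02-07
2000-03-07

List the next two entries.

2000-04-07, 2000-05-07

The day-of-month is always 7 (30, 31, 30, 31, 31, 29 days between events).
So this recurs on the 7th of each month.
April 2000: 2000-04-07.
May 2000: 2000-05-07.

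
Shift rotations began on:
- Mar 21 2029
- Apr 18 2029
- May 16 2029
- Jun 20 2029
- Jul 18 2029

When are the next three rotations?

Gaps: 28, 28, 35, 28 days — a mix of 28 and 35. Every date is a Wednesday.
Each is the 3rd Wednesday of its month.
August 2029 — 3rd Wednesday is Aug 15 2029.
September 2029 — 3rd Wednesday is Sep 19 2029.
October 2029 — 3rd Wednesday is Oct 17 2029.

Aug 15 2029, Sep 19 2029, Oct 17 2029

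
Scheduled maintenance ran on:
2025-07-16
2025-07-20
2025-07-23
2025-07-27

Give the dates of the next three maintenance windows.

The gap pattern 4, 3, 4 repeats every 2 events.
These are the Wednesdays and Sundays of each week.
Next Wednesday: 2025-07-30.
The following Sunday is 2025-08-03.
Next Wednesday: 2025-08-06.

2025-07-30, 2025-08-03, 2025-08-06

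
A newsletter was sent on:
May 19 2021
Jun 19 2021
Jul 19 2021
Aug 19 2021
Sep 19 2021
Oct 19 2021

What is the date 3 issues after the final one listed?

Gaps: 31, 30, 31, 31, 30 days — not constant. Every event is on the 19th of the month.
Pattern: the 19th of each month.
November 2021: Nov 19 2021.
Next: December 2021 → Dec 19 2021.
Next: January 2022 → Jan 19 2022.

Jan 19 2022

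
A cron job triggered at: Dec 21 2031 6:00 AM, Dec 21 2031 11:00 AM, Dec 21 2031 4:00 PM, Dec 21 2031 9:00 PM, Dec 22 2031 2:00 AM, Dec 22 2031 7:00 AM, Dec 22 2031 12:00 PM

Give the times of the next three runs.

Dec 22 2031 5:00 PM, Dec 22 2031 10:00 PM, Dec 23 2031 3:00 AM

The interval is a steady 5 hours (5, 5, 5, 5, 5, 5).
Dec 22 2031 12:00 PM + 5 h = Dec 22 2031 5:00 PM.
Dec 22 2031 5:00 PM + 5 h = Dec 22 2031 10:00 PM.
Dec 22 2031 10:00 PM + 5 h = Dec 23 2031 3:00 AM.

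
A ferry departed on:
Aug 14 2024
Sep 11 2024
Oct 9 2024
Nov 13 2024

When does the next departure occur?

All dates are Wednesdays, 28, 28, 35 days apart.
Specifically, the 2nd Wednesday of each month.
December 2024 — 2nd Wednesday is Dec 11 2024.

Dec 11 2024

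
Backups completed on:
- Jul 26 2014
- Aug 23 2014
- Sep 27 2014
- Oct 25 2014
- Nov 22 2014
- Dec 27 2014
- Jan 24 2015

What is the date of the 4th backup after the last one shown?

May 23 2015

All dates are Saturdays, 28, 35, 28, 28, 35, 28 days apart.
Specifically, the 4th Saturday of each month.
4th Saturday of February 2015: Feb 28 2015.
4th Saturday of March 2015: Mar 28 2015.
April 2015 — 4th Saturday is Apr 25 2015.
May 2015 — 4th Saturday is May 23 2015.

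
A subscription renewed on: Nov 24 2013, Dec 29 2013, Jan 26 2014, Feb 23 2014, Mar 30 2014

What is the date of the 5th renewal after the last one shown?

Aug 31 2014

All Sundays; the gaps (35, 28, 28, 35) vary with month length.
This is the last Sunday of each month.
April 2014 ends with Sunday Apr 27 2014.
May 2014 ends with Sunday May 25 2014.
June 2014 ends with Sunday Jun 29 2014.
July 2014 ends with Sunday Jul 27 2014.
August 2014 ends with Sunday Aug 31 2014.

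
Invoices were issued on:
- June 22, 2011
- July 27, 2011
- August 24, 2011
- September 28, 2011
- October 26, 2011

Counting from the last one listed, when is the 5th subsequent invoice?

March 28, 2012

Gaps: 35, 28, 35, 28 days — a mix of 28 and 35. Every date is a Wednesday.
Each is the 4th Wednesday of its month.
4th Wednesday of November 2011: November 23, 2011.
December 2011 — 4th Wednesday is December 28, 2011.
January 2012 — 4th Wednesday is January 25, 2012.
4th Wednesday of February 2012: February 22, 2012.
4th Wednesday of March 2012: March 28, 2012.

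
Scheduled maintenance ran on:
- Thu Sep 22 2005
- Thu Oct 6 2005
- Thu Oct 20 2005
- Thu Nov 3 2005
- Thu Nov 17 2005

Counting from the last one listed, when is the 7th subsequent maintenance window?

Gaps between consecutive events: 14, 14, 14, 14 days — a constant 14-day interval.
Thu Nov 17 2005 + 14 days = Thu Dec 1 2005.
Thu Dec 1 2005 + 14 days = Thu Dec 15 2005.
Thu Dec 15 2005 + 14 days = Thu Dec 29 2005.
Thu Dec 29 2005 + 14 days = Thu Jan 12 2006.
Thu Jan 12 2006 + 14 days = Thu Jan 26 2006.
Thu Jan 26 2006 + 14 days = Thu Feb 9 2006.
Thu Feb 9 2006 + 14 days = Thu Feb 23 2006.

Thu Feb 23 2006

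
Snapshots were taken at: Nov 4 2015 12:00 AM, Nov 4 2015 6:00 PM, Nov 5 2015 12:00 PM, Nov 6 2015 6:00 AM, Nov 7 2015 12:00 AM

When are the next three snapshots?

Nov 7 2015 6:00 PM, Nov 8 2015 12:00 PM, Nov 9 2015 6:00 AM

The interval is a steady 18 hours (18, 18, 18, 18).
Nov 7 2015 12:00 AM + 18 h = Nov 7 2015 6:00 PM.
Nov 7 2015 6:00 PM + 18 h = Nov 8 2015 12:00 PM.
Nov 8 2015 12:00 PM + 18 h = Nov 9 2015 6:00 AM.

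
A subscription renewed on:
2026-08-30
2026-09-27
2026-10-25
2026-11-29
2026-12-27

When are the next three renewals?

2027-01-31, 2027-02-28, 2027-03-28

These are Sundays with 28, 28, 35, 28-day gaps.
Each is the final Sunday of its month — 2026-08-30 is past the 28th, so '4th Sunday' doesn't fit.
January 2027 ends with Sunday 2027-01-31.
February 2027 ends with Sunday 2027-02-28.
Last Sunday of March 2027: 2027-03-28.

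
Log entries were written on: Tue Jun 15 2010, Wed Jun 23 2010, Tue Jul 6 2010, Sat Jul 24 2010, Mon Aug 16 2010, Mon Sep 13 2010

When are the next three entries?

Sat Oct 16 2010, Tue Nov 23 2010, Wed Jan 5 2011

Gaps: 8, 13, 18, 23, 28 days — each gap is 5 larger than the previous one.
Next gap: 33 days. Mon Sep 13 2010 + 33 days = Sat Oct 16 2010.
Next gap: 38 days. Sat Oct 16 2010 + 38 days = Tue Nov 23 2010.
Next gap: 43 days. Tue Nov 23 2010 + 43 days = Wed Jan 5 2011.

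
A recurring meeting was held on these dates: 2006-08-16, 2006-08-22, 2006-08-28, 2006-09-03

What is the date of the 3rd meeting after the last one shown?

Every event comes 6 days after the last (6, 6, 6).
2006-09-03 + 6 days = 2006-09-09.
2006-09-09 + 6 days = 2006-09-15.
2006-09-15 + 6 days = 2006-09-21.

2006-09-21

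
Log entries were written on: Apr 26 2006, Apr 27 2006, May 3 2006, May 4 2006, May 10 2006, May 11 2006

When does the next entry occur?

Every event lands on a Wednesday or Thursday (gaps cycle 1, 6, 1, 6, 1).
So the schedule is: every Wednesday and Thursday.
Next Wednesday: May 17 2006.

May 17 2006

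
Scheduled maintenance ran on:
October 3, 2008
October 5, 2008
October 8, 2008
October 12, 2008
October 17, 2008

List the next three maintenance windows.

Gaps: 2, 3, 4, 5 days — each gap is 1 larger than the previous one.
Next gap: 6 days. October 17, 2008 + 6 days = October 23, 2008.
Next gap: 7 days. October 23, 2008 + 7 days = October 30, 2008.
Next gap: 8 days. October 30, 2008 + 8 days = November 7, 2008.

October 23, 2008; October 30, 2008; November 7, 2008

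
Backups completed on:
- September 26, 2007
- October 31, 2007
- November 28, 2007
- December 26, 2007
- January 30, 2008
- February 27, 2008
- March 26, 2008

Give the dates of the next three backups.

All Wednesdays; the gaps (35, 28, 28, 35, 28, 28) vary with month length.
This is the last Wednesday of each month.
Last Wednesday of April 2008: April 30, 2008.
Last Wednesday of May 2008: May 28, 2008.
June 2008 ends with Wednesday June 25, 2008.

April 30, 2008; May 28, 2008; June 25, 2008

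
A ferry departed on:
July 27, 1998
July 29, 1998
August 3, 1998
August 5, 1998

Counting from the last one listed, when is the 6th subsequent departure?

Gaps: 2, 5, 2 days — not constant, but cyclic with period 2.
The events fall on every Monday and Wednesday.
The following Monday is August 10, 1998.
Next Wednesday: August 12, 1998.
The following Monday is August 17, 1998.
Next Wednesday: August 19, 1998.
Next Monday: August 24, 1998.
Next Wednesday: August 26, 1998.

August 26, 1998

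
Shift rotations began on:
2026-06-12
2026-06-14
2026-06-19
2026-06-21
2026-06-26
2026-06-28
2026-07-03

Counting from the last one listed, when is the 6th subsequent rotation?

2026-07-24

Gaps: 2, 5, 2, 5, 2, 5 days — not constant, but cyclic with period 2.
The events fall on every Friday and Sunday.
The following Sunday is 2026-07-05.
Next Friday: 2026-07-10.
Next Sunday: 2026-07-12.
Next Friday: 2026-07-17.
Next Sunday: 2026-07-19.
The following Friday is 2026-07-24.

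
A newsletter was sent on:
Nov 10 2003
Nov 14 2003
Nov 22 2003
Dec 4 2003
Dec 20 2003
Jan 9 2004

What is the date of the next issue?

Feb 2 2004

Gaps: 4, 8, 12, 16, 20 days — each gap is 4 larger than the previous one.
Next gap: 24 days. Jan 9 2004 + 24 days = Feb 2 2004.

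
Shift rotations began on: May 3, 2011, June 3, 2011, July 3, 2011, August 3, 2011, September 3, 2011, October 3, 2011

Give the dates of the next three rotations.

Gaps: 31, 30, 31, 31, 30 days — not constant. Every event is on the 3rd of the month.
Pattern: the 3rd of each month.
November 2011: November 3, 2011.
December 2011: December 3, 2011.
January 2012: January 3, 2012.

November 3, 2011; December 3, 2011; January 3, 2012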